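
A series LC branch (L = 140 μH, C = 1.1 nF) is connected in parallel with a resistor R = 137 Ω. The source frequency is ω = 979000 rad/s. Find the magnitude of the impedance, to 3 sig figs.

135 Ω

X_L = ωL = 137 Ω
X_C = 1/(ωC) = 929 Ω
Branch 1: Z₁ = R = 137 Ω
Branch 2 (series LC): Z₂ = j(X_L − X_C) = −j792 Ω
Parallel: Z = Z₁Z₂/(Z₁+Z₂), |Z| = 135 Ω, ∠Z = -9.82°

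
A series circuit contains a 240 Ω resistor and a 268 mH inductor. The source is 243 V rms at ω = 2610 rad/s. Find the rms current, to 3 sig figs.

X_L = ωL = 699 Ω
Z = 240 + j699 Ω
|Z| = √(240² + 699²) = 740 Ω
I = V/|Z| = 243/740 = 329 mA

329 mA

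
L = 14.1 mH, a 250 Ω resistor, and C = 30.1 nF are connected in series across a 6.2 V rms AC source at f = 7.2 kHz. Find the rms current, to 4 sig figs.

ω = 2πf = 45240 rad/s
X_L = ωL = 637.9 Ω
X_C = 1/(ωC) = 734.4 Ω
Net reactance X = X_L − X_C = -96.51 Ω
Z = 250.0 − j96.51 Ω
|Z| = √(250.0² + 96.51²) = 268.0 Ω
I = V/|Z| = 6.2/268.0 = 23.14 mA

23.14 mA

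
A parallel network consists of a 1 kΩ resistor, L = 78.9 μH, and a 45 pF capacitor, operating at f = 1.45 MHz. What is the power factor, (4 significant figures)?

ω = 2πf = 9.111e+06 rad/s
X_L = ωL = 718.8 Ω
X_C = 1/(ωC) = 2439 Ω
Parallel: admittances add. Y = 1/R + 1/(jωL) + jωC
Y = (0.001000 − j0.0009812) S
|Y| = 0.001401 S → |Z| = 1/|Y| = 713.8 Ω, ∠Z = −∠Y = 44.46°
cos φ = cos(44.46°) = 0.7138

0.7138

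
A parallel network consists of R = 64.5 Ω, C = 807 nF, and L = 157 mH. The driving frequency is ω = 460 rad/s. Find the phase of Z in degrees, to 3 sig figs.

X_L = ωL = 72.2 Ω
X_C = 1/(ωC) = 2690 Ω
Parallel: admittances add. Y = 1/R + 1/(jωL) + jωC
Y = (0.0155 − j0.0135) S
|Y| = 0.0205 S → |Z| = 1/|Y| = 48.7 Ω, ∠Z = −∠Y = 41.0°

41.0°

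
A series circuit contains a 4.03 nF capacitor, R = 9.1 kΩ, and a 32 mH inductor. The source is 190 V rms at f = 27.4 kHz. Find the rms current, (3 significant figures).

19.1 mA

ω = 2πf = 172200 rad/s
X_L = ωL = 5510 Ω
X_C = 1/(ωC) = 1440 Ω
Net reactance X = X_L − X_C = 4070 Ω
Z = 9100 + j4070 Ω
|Z| = √(9100² + 4070²) = 9970 Ω
I = V/|Z| = 190/9970 = 19.1 mA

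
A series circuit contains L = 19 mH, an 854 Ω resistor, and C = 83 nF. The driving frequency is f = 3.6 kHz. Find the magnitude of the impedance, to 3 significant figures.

ω = 2πf = 22620 rad/s
X_L = ωL = 430 Ω
X_C = 1/(ωC) = 533 Ω
Net reactance X = X_L − X_C = -103 Ω
Z = 854 − j103 Ω
|Z| = √(854² + 103²) = 860 Ω

860 Ω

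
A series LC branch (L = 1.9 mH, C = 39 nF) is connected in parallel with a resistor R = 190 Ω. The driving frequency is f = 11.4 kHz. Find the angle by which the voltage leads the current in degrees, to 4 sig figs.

ω = 2πf = 71630 rad/s
X_L = ωL = 136.1 Ω
X_C = 1/(ωC) = 358.0 Ω
Branch 1: Z₁ = R = 190.0 Ω
Branch 2 (series LC): Z₂ = j(X_L − X_C) = −j221.9 Ω
Parallel: Z = Z₁Z₂/(Z₁+Z₂), |Z| = 144.3 Ω, ∠Z = -40.57°

-40.57°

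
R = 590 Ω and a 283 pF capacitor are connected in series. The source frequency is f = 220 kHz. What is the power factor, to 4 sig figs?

ω = 2πf = 1.382e+06 rad/s
X_C = 1/(ωC) = 2556 Ω
Z = 590.0 − j2556 Ω
|Z| = √(590.0² + 2556²) = 2623 Ω
∠Z = arctan(-2556/590.0) = -77.00°
cos φ = cos(-77.00°) = 0.2249

0.2249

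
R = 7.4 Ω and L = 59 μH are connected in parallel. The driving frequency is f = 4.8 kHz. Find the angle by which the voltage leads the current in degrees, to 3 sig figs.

ω = 2πf = 30160 rad/s
X_L = ωL = 1.78 Ω
Parallel: admittances add. Y = 1/R + 1/(jωL)
Y = (0.135 − j0.562) S
|Y| = 0.578 S → |Z| = 1/|Y| = 1.73 Ω, ∠Z = −∠Y = 76.5°

76.5°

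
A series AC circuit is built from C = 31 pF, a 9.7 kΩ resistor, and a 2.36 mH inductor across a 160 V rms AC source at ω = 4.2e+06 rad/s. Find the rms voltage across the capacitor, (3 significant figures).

123 V

X_L = ωL = 9910 Ω
X_C = 1/(ωC) = 7680 Ω
Net reactance X = X_L − X_C = 2230 Ω
Z = 9700 + j2230 Ω
|Z| = √(9700² + 2230²) = 9950 Ω
I = V/|Z| = 16.1 mA
V_C = I·|Z_C| = 0.0161 × 7680 = 123 V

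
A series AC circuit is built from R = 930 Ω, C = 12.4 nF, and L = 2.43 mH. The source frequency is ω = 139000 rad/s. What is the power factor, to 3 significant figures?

0.968

X_L = ωL = 338 Ω
X_C = 1/(ωC) = 580 Ω
Net reactance X = X_L − X_C = -242 Ω
Z = 930 − j242 Ω
|Z| = √(930² + 242²) = 961 Ω
∠Z = arctan(-242/930) = -14.6°
cos φ = cos(-14.6°) = 0.968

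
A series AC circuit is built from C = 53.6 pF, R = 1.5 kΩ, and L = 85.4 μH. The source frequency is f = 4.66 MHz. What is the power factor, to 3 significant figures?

ω = 2πf = 2.928e+07 rad/s
X_L = ωL = 2500 Ω
X_C = 1/(ωC) = 637 Ω
Net reactance X = X_L − X_C = 1860 Ω
Z = 1500 + j1860 Ω
|Z| = √(1500² + 1860²) = 2390 Ω
∠Z = arctan(1860/1500) = 51.2°
cos φ = cos(51.2°) = 0.627

0.627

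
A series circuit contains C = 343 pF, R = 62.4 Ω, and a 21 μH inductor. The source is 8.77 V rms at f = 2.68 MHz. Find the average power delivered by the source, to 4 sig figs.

ω = 2πf = 1.684e+07 rad/s
X_L = ωL = 353.6 Ω
X_C = 1/(ωC) = 173.1 Ω
Net reactance X = X_L − X_C = 180.5 Ω
Z = 62.40 + j180.5 Ω
|Z| = √(62.40² + 180.5²) = 191.0 Ω
∠Z = arctan(180.5/62.40) = 70.93°
I = V/|Z| = 45.93 mA
P = VI cos φ = 8.77 × 0.04593 × cos(70.93°) = 131.6 mW

131.6 mW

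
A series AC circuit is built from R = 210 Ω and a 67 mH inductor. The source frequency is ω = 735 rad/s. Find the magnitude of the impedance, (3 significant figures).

216 Ω

X_L = ωL = 49.2 Ω
Z = 210 + j49.2 Ω
|Z| = √(210² + 49.2²) = 216 Ω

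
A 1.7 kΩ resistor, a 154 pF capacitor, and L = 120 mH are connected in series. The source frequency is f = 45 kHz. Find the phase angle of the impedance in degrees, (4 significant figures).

81.19°

ω = 2πf = 282700 rad/s
X_L = ωL = 33930 Ω
X_C = 1/(ωC) = 22970 Ω
Net reactance X = X_L − X_C = 10960 Ω
Z = 1700 + j10960 Ω
|Z| = √(1700² + 10960²) = 11090 Ω
∠Z = arctan(10960/1700) = 81.19°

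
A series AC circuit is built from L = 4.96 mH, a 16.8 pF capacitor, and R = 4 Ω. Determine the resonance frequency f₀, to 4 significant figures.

551.3 kHz

ω₀ = 1/√(LC) = 1/√(0.00496 × 1.68e-11) = 3.464e+06 rad/s
f₀ = ω₀/(2π) = 551.3 kHz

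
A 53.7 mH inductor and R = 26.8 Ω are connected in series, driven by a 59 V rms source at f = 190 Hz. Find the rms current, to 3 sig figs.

849 mA

ω = 2πf = 1194 rad/s
X_L = ωL = 64.1 Ω
Z = 26.8 + j64.1 Ω
|Z| = √(26.8² + 64.1²) = 69.5 Ω
I = V/|Z| = 59/69.5 = 849 mA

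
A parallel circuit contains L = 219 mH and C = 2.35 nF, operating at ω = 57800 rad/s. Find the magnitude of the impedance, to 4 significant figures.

17600 Ω

X_L = ωL = 12660 Ω
X_C = 1/(ωC) = 7362 Ω
Parallel: admittances add. Y = 1/(jωL) + jωC
Y = (0 + j5.683e-05) S
|Y| = 5.683e-05 S → |Z| = 1/|Y| = 17600 Ω, ∠Z = −∠Y = -90.00°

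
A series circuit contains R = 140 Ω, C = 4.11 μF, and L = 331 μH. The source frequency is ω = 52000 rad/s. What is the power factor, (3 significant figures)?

0.996

X_L = ωL = 17.2 Ω
X_C = 1/(ωC) = 4.68 Ω
Net reactance X = X_L − X_C = 12.5 Ω
Z = 140 + j12.5 Ω
|Z| = √(140² + 12.5²) = 141 Ω
∠Z = arctan(12.5/140) = 5.12°
cos φ = cos(5.12°) = 0.996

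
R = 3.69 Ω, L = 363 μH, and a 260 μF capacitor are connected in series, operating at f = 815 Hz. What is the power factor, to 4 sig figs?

0.9578

ω = 2πf = 5121 rad/s
X_L = ωL = 1.859 Ω
X_C = 1/(ωC) = 0.7511 Ω
Net reactance X = X_L − X_C = 1.108 Ω
Z = 3.690 + j1.108 Ω
|Z| = √(3.690² + 1.108²) = 3.853 Ω
∠Z = arctan(1.108/3.690) = 16.71°
cos φ = cos(16.71°) = 0.9578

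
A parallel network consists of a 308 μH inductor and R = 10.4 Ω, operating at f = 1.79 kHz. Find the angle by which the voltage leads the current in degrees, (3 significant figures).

71.6°

ω = 2πf = 11250 rad/s
X_L = ωL = 3.46 Ω
Parallel: admittances add. Y = 1/R + 1/(jωL)
Y = (0.0962 − j0.289) S
|Y| = 0.304 S → |Z| = 1/|Y| = 3.29 Ω, ∠Z = −∠Y = 71.6°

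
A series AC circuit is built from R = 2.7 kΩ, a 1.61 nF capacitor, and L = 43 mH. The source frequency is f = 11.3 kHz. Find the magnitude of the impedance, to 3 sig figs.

6300 Ω

ω = 2πf = 71000 rad/s
X_L = ωL = 3050 Ω
X_C = 1/(ωC) = 8750 Ω
Net reactance X = X_L − X_C = -5700 Ω
Z = 2700 − j5700 Ω
|Z| = √(2700² + 5700²) = 6300 Ω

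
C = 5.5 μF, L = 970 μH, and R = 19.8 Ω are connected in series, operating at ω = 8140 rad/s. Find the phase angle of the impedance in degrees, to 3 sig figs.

-36.1°

X_L = ωL = 7.90 Ω
X_C = 1/(ωC) = 22.3 Ω
Net reactance X = X_L − X_C = -14.4 Ω
Z = 19.8 − j14.4 Ω
|Z| = √(19.8² + 14.4²) = 24.5 Ω
∠Z = arctan(-14.4/19.8) = -36.1°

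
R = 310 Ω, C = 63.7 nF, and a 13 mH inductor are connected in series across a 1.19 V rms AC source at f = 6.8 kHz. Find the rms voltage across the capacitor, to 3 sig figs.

1.21 V

ω = 2πf = 42730 rad/s
X_L = ωL = 555 Ω
X_C = 1/(ωC) = 367 Ω
Net reactance X = X_L − X_C = 188 Ω
Z = 310 + j188 Ω
|Z| = √(310² + 188²) = 363 Ω
I = V/|Z| = 3.28 mA
V_C = I·|Z_C| = 0.00328 × 367 = 1.21 V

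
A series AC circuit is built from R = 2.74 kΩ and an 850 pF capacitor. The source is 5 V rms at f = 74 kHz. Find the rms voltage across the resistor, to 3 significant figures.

3.67 V

ω = 2πf = 465000 rad/s
X_C = 1/(ωC) = 2530 Ω
Z = 2740 − j2530 Ω
|Z| = √(2740² + 2530²) = 3730 Ω
I = V/|Z| = 1.34 mA
V_R = I·|Z_R| = 0.00134 × 2740 = 3.67 V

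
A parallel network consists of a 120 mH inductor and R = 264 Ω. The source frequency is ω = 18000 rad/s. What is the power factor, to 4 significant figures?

X_L = ωL = 2160 Ω
Parallel: admittances add. Y = 1/R + 1/(jωL)
Y = (0.003788 − j0.0004630) S
|Y| = 0.003816 S → |Z| = 1/|Y| = 262.0 Ω, ∠Z = −∠Y = 6.968°
cos φ = cos(6.968°) = 0.9926

0.9926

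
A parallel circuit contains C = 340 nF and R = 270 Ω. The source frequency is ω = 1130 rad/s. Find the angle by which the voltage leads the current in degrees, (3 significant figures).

-5.92°

X_C = 1/(ωC) = 2600 Ω
Parallel: admittances add. Y = 1/R + jωC
Y = (0.00370 + j0.000384) S
|Y| = 0.00372 S → |Z| = 1/|Y| = 269 Ω, ∠Z = −∠Y = -5.92°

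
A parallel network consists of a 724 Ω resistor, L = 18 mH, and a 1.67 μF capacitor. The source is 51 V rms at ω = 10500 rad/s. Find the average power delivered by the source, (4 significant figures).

X_L = ωL = 189.0 Ω
X_C = 1/(ωC) = 57.03 Ω
Parallel: admittances add. Y = 1/R + 1/(jωL) + jωC
Y = (0.001381 + j0.01224) S
|Y| = 0.01232 S → |Z| = 1/|Y| = 81.16 Ω, ∠Z = −∠Y = -83.56°
I = V/|Z| = 628.4 mA
P = VI cos φ = 51 × 0.6284 × cos(-83.56°) = 3.593 W

3.593 W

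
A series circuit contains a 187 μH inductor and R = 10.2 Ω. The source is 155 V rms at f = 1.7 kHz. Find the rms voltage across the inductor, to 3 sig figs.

ω = 2πf = 10680 rad/s
X_L = ωL = 2.00 Ω
Z = 10.2 + j2.00 Ω
|Z| = √(10.2² + 2.00²) = 10.4 Ω
I = V/|Z| = 14.9 A
V_L = I·|Z_L| = 14.9 × 2.00 = 29.8 V

29.8 V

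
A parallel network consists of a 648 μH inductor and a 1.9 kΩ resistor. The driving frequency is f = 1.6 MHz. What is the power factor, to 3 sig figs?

ω = 2πf = 1.005e+07 rad/s
X_L = ωL = 6510 Ω
Parallel: admittances add. Y = 1/R + 1/(jωL)
Y = (0.000526 − j0.000154) S
|Y| = 0.000548 S → |Z| = 1/|Y| = 1820 Ω, ∠Z = −∠Y = 16.3°
cos φ = cos(16.3°) = 0.960

0.960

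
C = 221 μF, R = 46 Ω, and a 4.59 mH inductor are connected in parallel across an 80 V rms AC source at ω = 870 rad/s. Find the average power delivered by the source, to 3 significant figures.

X_L = ωL = 3.99 Ω
X_C = 1/(ωC) = 5.20 Ω
Parallel: admittances add. Y = 1/R + 1/(jωL) + jωC
Y = (0.0217 − j0.0581) S
|Y| = 0.0621 S → |Z| = 1/|Y| = 16.1 Ω, ∠Z = −∠Y = 69.5°
I = V/|Z| = 4.97 A
P = VI cos φ = 80 × 4.97 × cos(69.5°) = 139 W

139 W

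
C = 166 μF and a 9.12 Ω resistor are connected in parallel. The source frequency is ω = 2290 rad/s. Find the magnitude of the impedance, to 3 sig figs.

2.53 Ω

X_C = 1/(ωC) = 2.63 Ω
Parallel: admittances add. Y = 1/R + jωC
Y = (0.110 + j0.380) S
|Y| = 0.396 S → |Z| = 1/|Y| = 2.53 Ω, ∠Z = −∠Y = -73.9°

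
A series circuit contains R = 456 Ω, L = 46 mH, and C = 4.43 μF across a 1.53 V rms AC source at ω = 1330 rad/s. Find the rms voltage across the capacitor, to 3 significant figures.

X_L = ωL = 61.2 Ω
X_C = 1/(ωC) = 170 Ω
Net reactance X = X_L − X_C = -109 Ω
Z = 456 − j109 Ω
|Z| = √(456² + 109²) = 469 Ω
I = V/|Z| = 3.26 mA
V_C = I·|Z_C| = 0.00326 × 170 = 0.554 V

0.554 V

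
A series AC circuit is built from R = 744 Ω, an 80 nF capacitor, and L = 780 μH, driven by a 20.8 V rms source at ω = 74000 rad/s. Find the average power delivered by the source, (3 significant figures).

X_L = ωL = 57.7 Ω
X_C = 1/(ωC) = 169 Ω
Net reactance X = X_L − X_C = -111 Ω
Z = 744 − j111 Ω
|Z| = √(744² + 111²) = 752 Ω
∠Z = arctan(-111/744) = -8.50°
I = V/|Z| = 27.6 mA
P = VI cos φ = 20.8 × 0.0276 × cos(-8.50°) = 569 mW

569 mW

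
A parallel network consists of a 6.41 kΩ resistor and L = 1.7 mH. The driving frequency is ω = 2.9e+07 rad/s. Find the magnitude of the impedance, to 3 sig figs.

X_L = ωL = 49300 Ω
Parallel: admittances add. Y = 1/R + 1/(jωL)
Y = (0.000156 − j2.03e-05) S
|Y| = 0.000157 S → |Z| = 1/|Y| = 6360 Ω, ∠Z = −∠Y = 7.41°

6360 Ω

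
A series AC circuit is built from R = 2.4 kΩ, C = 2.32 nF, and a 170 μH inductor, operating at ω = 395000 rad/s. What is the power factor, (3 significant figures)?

0.920

X_L = ωL = 67.2 Ω
X_C = 1/(ωC) = 1090 Ω
Net reactance X = X_L − X_C = -1020 Ω
Z = 2400 − j1020 Ω
|Z| = √(2400² + 1020²) = 2610 Ω
∠Z = arctan(-1020/2400) = -23.1°
cos φ = cos(-23.1°) = 0.920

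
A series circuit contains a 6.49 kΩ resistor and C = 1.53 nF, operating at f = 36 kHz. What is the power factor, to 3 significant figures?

ω = 2πf = 226200 rad/s
X_C = 1/(ωC) = 2890 Ω
Z = 6490 − j2890 Ω
|Z| = √(6490² + 2890²) = 7100 Ω
∠Z = arctan(-2890/6490) = -24.0°
cos φ = cos(-24.0°) = 0.914

0.914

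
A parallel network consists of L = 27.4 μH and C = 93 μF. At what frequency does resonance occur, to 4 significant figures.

3.153 kHz

ω₀ = 1/√(LC) = 1/√(2.74e-05 × 9.3e-05) = 19810 rad/s
f₀ = ω₀/(2π) = 3.153 kHz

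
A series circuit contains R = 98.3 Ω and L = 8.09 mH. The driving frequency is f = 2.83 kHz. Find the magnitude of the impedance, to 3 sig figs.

ω = 2πf = 17780 rad/s
X_L = ωL = 144 Ω
Z = 98.3 + j144 Ω
|Z| = √(98.3² + 144²) = 174 Ω

174 Ω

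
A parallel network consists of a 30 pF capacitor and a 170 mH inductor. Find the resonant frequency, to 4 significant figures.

ω₀ = 1/√(LC) = 1/√(0.17 × 3e-11) = 442800 rad/s
f₀ = ω₀/(2π) = 70.47 kHz

70.47 kHz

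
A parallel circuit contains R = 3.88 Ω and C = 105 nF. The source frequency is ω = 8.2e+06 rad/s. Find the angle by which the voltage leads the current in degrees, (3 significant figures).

-73.3°

X_C = 1/(ωC) = 1.16 Ω
Parallel: admittances add. Y = 1/R + jωC
Y = (0.258 + j0.861) S
|Y| = 0.899 S → |Z| = 1/|Y| = 1.11 Ω, ∠Z = −∠Y = -73.3°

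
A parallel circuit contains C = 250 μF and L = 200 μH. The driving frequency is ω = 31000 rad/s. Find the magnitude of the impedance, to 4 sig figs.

0.1318 Ω

X_L = ωL = 6.200 Ω
X_C = 1/(ωC) = 0.1290 Ω
Parallel: admittances add. Y = 1/(jωL) + jωC
Y = (0 + j7.589) S
|Y| = 7.589 S → |Z| = 1/|Y| = 0.1318 Ω, ∠Z = −∠Y = -90.00°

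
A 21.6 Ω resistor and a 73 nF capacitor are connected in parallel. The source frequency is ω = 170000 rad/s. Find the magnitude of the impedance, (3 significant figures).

20.9 Ω

X_C = 1/(ωC) = 80.6 Ω
Parallel: admittances add. Y = 1/R + jωC
Y = (0.0463 + j0.0124) S
|Y| = 0.0479 S → |Z| = 1/|Y| = 20.9 Ω, ∠Z = −∠Y = -15.0°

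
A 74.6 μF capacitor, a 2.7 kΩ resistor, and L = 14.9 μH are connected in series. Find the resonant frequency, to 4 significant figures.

ω₀ = 1/√(LC) = 1/√(1.49e-05 × 7.46e-05) = 29990 rad/s
f₀ = ω₀/(2π) = 4.774 kHz

4.774 kHz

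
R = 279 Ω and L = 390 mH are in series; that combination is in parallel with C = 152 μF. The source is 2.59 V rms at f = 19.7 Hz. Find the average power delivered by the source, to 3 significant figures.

23.3 mW

ω = 2πf = 123.8 rad/s
X_L = ωL = 48.3 Ω
X_C = 1/(ωC) = 53.2 Ω
Branch 1 (R+jX_L): Z₁ = 279 + j48.3 Ω, |Z₁| = 283 Ω
Branch 2 (−jX_C): Z₂ = −j53.2 Ω
Parallel: Z = Z₁Z₂/(Z₁+Z₂), |Z| = 53.9 Ω, ∠Z = -79.2°
I = V/|Z| = 48.0 mA
P = VI cos φ = 2.59 × 0.0480 × cos(-79.2°) = 23.3 mW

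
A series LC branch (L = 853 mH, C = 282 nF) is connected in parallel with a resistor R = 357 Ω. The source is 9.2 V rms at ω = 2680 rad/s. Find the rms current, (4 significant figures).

27.48 mA

X_L = ωL = 2286 Ω
X_C = 1/(ωC) = 1323 Ω
Branch 1: Z₁ = R = 357.0 Ω
Branch 2 (series LC): Z₂ = j(X_L − X_C) = j962.9 Ω
Parallel: Z = Z₁Z₂/(Z₁+Z₂), |Z| = 334.7 Ω, ∠Z = 20.34°
I = V/|Z| = 9.2/334.7 = 27.48 mA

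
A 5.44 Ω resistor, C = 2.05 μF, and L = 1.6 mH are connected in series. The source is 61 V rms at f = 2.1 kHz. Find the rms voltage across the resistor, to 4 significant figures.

ω = 2πf = 13190 rad/s
X_L = ωL = 21.11 Ω
X_C = 1/(ωC) = 36.97 Ω
Net reactance X = X_L − X_C = -15.86 Ω
Z = 5.440 − j15.86 Ω
|Z| = √(5.440² + 15.86²) = 16.77 Ω
I = V/|Z| = 3.638 A
V_R = I·|Z_R| = 3.638 × 5.440 = 19.79 V

19.79 V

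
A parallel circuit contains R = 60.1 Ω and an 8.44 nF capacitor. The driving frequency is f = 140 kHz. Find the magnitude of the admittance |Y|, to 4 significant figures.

18.22 mS

ω = 2πf = 879600 rad/s
X_C = 1/(ωC) = 134.7 Ω
Parallel: admittances add. Y = 1/R + jωC
Y = (0.01664 + j0.007424) S
|Y| = 0.01822 S → |Z| = 1/|Y| = 54.88 Ω, ∠Z = −∠Y = -24.05°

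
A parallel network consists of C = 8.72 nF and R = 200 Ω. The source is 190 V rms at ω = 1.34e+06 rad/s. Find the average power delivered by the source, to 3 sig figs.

180 W

X_C = 1/(ωC) = 85.6 Ω
Parallel: admittances add. Y = 1/R + jωC
Y = (0.00500 + j0.0117) S
|Y| = 0.0127 S → |Z| = 1/|Y| = 78.7 Ω, ∠Z = −∠Y = -66.8°
I = V/|Z| = 2.41 A
P = VI cos φ = 190 × 2.41 × cos(-66.8°) = 180 W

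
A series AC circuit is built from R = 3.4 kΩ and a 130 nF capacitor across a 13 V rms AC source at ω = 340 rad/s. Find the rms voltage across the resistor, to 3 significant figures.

X_C = 1/(ωC) = 22600 Ω
Z = 3400 − j22600 Ω
|Z| = √(3400² + 22600²) = 22900 Ω
I = V/|Z| = 568 μA
V_R = I·|Z_R| = 0.000568 × 3400 = 1.93 V

1.93 V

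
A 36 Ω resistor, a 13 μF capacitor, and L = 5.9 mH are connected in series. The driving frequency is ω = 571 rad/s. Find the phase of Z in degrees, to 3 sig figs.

X_L = ωL = 3.37 Ω
X_C = 1/(ωC) = 135 Ω
Net reactance X = X_L − X_C = -131 Ω
Z = 36.0 − j131 Ω
|Z| = √(36.0² + 131²) = 136 Ω
∠Z = arctan(-131/36.0) = -74.7°

-74.7°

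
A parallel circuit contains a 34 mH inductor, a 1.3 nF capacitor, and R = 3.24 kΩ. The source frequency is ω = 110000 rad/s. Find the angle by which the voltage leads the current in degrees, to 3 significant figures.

X_L = ωL = 3740 Ω
X_C = 1/(ωC) = 6990 Ω
Parallel: admittances add. Y = 1/R + 1/(jωL) + jωC
Y = (0.000309 − j0.000124) S
|Y| = 0.000333 S → |Z| = 1/|Y| = 3010 Ω, ∠Z = −∠Y = 21.9°

21.9°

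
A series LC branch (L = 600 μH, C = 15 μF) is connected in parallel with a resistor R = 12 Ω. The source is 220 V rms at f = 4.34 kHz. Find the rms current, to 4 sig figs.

24.21 A

ω = 2πf = 27270 rad/s
X_L = ωL = 16.36 Ω
X_C = 1/(ωC) = 2.445 Ω
Branch 1: Z₁ = R = 12.00 Ω
Branch 2 (series LC): Z₂ = j(X_L − X_C) = j13.92 Ω
Parallel: Z = Z₁Z₂/(Z₁+Z₂), |Z| = 9.088 Ω, ∠Z = 40.77°
I = V/|Z| = 220/9.088 = 24.21 A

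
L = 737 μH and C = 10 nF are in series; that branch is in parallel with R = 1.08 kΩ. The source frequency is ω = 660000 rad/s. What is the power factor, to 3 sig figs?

X_L = ωL = 486 Ω
X_C = 1/(ωC) = 152 Ω
Branch 1: Z₁ = R = 1080 Ω
Branch 2 (series LC): Z₂ = j(X_L − X_C) = j335 Ω
Parallel: Z = Z₁Z₂/(Z₁+Z₂), |Z| = 320 Ω, ∠Z = 72.8°
cos φ = cos(72.8°) = 0.296

0.296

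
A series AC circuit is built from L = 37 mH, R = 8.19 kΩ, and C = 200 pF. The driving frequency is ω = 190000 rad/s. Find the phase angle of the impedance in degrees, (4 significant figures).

X_L = ωL = 7030 Ω
X_C = 1/(ωC) = 26320 Ω
Net reactance X = X_L − X_C = -19290 Ω
Z = 8190 − j19290 Ω
|Z| = √(8190² + 19290²) = 20950 Ω
∠Z = arctan(-19290/8190) = -66.99°

-66.99°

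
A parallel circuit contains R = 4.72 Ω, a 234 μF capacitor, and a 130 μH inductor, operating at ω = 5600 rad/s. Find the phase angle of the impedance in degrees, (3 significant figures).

16.6°

X_L = ωL = 0.728 Ω
X_C = 1/(ωC) = 0.763 Ω
Parallel: admittances add. Y = 1/R + 1/(jωL) + jωC
Y = (0.212 − j0.0632) S
|Y| = 0.221 S → |Z| = 1/|Y| = 4.52 Ω, ∠Z = −∠Y = 16.6°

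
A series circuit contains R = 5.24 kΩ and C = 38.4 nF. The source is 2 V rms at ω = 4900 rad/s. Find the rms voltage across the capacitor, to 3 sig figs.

X_C = 1/(ωC) = 5310 Ω
Z = 5240 − j5310 Ω
|Z| = √(5240² + 5310²) = 7460 Ω
I = V/|Z| = 268 μA
V_C = I·|Z_C| = 0.000268 × 5310 = 1.42 V

1.42 V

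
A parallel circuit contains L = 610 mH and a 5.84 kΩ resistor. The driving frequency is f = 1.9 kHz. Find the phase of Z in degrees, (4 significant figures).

ω = 2πf = 11940 rad/s
X_L = ωL = 7282 Ω
Parallel: admittances add. Y = 1/R + 1/(jωL)
Y = (0.0001712 − j0.0001373) S
|Y| = 0.0002195 S → |Z| = 1/|Y| = 4556 Ω, ∠Z = −∠Y = 38.73°

38.73°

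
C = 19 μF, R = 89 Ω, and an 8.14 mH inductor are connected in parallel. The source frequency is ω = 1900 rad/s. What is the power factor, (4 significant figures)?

0.3661

X_L = ωL = 15.47 Ω
X_C = 1/(ωC) = 27.70 Ω
Parallel: admittances add. Y = 1/R + 1/(jωL) + jωC
Y = (0.01124 − j0.02856) S
|Y| = 0.03069 S → |Z| = 1/|Y| = 32.59 Ω, ∠Z = −∠Y = 68.52°
cos φ = cos(68.52°) = 0.3661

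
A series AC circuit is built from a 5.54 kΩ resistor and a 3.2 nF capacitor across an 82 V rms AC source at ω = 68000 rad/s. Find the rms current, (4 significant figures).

11.39 mA

X_C = 1/(ωC) = 4596 Ω
Z = 5540 − j4596 Ω
|Z| = √(5540² + 4596²) = 7198 Ω
I = V/|Z| = 82/7198 = 11.39 mA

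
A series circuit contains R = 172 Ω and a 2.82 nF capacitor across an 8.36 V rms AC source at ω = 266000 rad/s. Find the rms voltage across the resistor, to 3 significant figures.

X_C = 1/(ωC) = 1330 Ω
Z = 172 − j1330 Ω
|Z| = √(172² + 1330²) = 1340 Ω
I = V/|Z| = 6.22 mA
V_R = I·|Z_R| = 0.00622 × 172 = 1.07 V

1.07 V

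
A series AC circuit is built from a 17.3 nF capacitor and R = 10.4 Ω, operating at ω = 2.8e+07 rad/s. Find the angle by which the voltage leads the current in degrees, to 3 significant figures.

X_C = 1/(ωC) = 2.06 Ω
Z = 10.4 − j2.06 Ω
|Z| = √(10.4² + 2.06²) = 10.6 Ω
∠Z = arctan(-2.06/10.4) = -11.2°

-11.2°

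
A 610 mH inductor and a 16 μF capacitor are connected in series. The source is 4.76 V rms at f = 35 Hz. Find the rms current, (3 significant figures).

31.7 mA

ω = 2πf = 219.9 rad/s
X_L = ωL = 134 Ω
X_C = 1/(ωC) = 284 Ω
Net reactance X = X_L − X_C = -150 Ω
Z = − j150 Ω
|Z| = √(0² + 150²) = 150 Ω
I = V/|Z| = 4.76/150 = 31.7 mA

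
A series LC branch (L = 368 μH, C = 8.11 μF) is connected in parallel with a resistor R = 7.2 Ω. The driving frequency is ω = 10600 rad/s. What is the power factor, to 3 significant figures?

0.732

X_L = ωL = 3.90 Ω
X_C = 1/(ωC) = 11.6 Ω
Branch 1: Z₁ = R = 7.20 Ω
Branch 2 (series LC): Z₂ = j(X_L − X_C) = −j7.73 Ω
Parallel: Z = Z₁Z₂/(Z₁+Z₂), |Z| = 5.27 Ω, ∠Z = -43.0°
cos φ = cos(-43.0°) = 0.732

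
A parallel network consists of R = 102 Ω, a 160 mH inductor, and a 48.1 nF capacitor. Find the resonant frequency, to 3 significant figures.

ω₀ = 1/√(LC) = 1/√(0.16 × 4.81e-08) = 11400 rad/s
f₀ = ω₀/(2π) = 1.81 kHz

1.81 kHz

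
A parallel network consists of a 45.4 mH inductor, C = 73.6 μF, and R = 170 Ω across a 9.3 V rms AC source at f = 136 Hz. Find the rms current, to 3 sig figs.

ω = 2πf = 854.5 rad/s
X_L = ωL = 38.8 Ω
X_C = 1/(ωC) = 15.9 Ω
Parallel: admittances add. Y = 1/R + 1/(jωL) + jωC
Y = (0.00588 + j0.0371) S
|Y| = 0.0376 S → |Z| = 1/|Y| = 26.6 Ω, ∠Z = −∠Y = -81.0°
I = V/|Z| = 9.3/26.6 = 349 mA

349 mA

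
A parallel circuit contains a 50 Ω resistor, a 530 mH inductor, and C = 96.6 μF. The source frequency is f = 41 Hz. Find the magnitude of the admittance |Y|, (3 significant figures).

ω = 2πf = 257.6 rad/s
X_L = ωL = 137 Ω
X_C = 1/(ωC) = 40.2 Ω
Parallel: admittances add. Y = 1/R + 1/(jωL) + jωC
Y = (0.0200 + j0.0176) S
|Y| = 0.0266 S → |Z| = 1/|Y| = 37.6 Ω, ∠Z = −∠Y = -41.3°

26.6 mS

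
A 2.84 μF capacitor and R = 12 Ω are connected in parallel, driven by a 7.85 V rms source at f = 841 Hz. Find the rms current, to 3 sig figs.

ω = 2πf = 5284 rad/s
X_C = 1/(ωC) = 66.6 Ω
Parallel: admittances add. Y = 1/R + jωC
Y = (0.0833 + j0.0150) S
|Y| = 0.0847 S → |Z| = 1/|Y| = 11.8 Ω, ∠Z = −∠Y = -10.2°
I = V/|Z| = 7.85/11.8 = 665 mA

665 mA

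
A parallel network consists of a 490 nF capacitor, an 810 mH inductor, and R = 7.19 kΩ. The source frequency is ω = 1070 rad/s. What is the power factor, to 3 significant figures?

X_L = ωL = 867 Ω
X_C = 1/(ωC) = 1910 Ω
Parallel: admittances add. Y = 1/R + 1/(jωL) + jωC
Y = (0.000139 − j0.000630) S
|Y| = 0.000645 S → |Z| = 1/|Y| = 1550 Ω, ∠Z = −∠Y = 77.5°
cos φ = cos(77.5°) = 0.216

0.216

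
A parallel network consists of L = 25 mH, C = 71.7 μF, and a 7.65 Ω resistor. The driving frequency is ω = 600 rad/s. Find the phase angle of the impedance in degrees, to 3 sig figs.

X_L = ωL = 15.0 Ω
X_C = 1/(ωC) = 23.2 Ω
Parallel: admittances add. Y = 1/R + 1/(jωL) + jωC
Y = (0.131 − j0.0236) S
|Y| = 0.133 S → |Z| = 1/|Y| = 7.53 Ω, ∠Z = −∠Y = 10.3°

10.3°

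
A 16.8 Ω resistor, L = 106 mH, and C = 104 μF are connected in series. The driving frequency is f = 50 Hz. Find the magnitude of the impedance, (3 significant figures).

17.0 Ω

ω = 2πf = 314.2 rad/s
X_L = ωL = 33.3 Ω
X_C = 1/(ωC) = 30.6 Ω
Net reactance X = X_L − X_C = 2.69 Ω
Z = 16.8 + j2.69 Ω
|Z| = √(16.8² + 2.69²) = 17.0 Ω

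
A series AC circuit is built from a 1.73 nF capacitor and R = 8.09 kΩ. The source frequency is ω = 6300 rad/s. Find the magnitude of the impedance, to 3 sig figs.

92100 Ω

X_C = 1/(ωC) = 91800 Ω
Z = 8090 − j91800 Ω
|Z| = √(8090² + 91800²) = 92100 Ω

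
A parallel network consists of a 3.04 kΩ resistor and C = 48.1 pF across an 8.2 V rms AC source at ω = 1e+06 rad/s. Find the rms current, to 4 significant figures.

X_C = 1/(ωC) = 20790 Ω
Parallel: admittances add. Y = 1/R + jωC
Y = (0.0003289 + j4.81e-05) S
|Y| = 0.0003324 S → |Z| = 1/|Y| = 3008 Ω, ∠Z = −∠Y = -8.319°
I = V/|Z| = 8.2/3008 = 2.726 mA

2.726 mA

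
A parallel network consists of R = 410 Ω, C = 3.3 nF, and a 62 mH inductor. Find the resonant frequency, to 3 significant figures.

ω₀ = 1/√(LC) = 1/√(0.062 × 3.3e-09) = 69910 rad/s
f₀ = ω₀/(2π) = 11.1 kHz

11.1 kHz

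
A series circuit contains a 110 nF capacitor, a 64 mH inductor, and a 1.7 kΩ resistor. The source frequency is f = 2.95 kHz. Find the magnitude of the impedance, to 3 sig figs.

1840 Ω

ω = 2πf = 18540 rad/s
X_L = ωL = 1190 Ω
X_C = 1/(ωC) = 490 Ω
Net reactance X = X_L − X_C = 696 Ω
Z = 1700 + j696 Ω
|Z| = √(1700² + 696²) = 1840 Ω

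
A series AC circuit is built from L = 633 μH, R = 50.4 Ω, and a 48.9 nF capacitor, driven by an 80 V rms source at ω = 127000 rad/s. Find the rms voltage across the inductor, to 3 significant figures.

X_L = ωL = 80.4 Ω
X_C = 1/(ωC) = 161 Ω
Net reactance X = X_L − X_C = -80.6 Ω
Z = 50.4 − j80.6 Ω
|Z| = √(50.4² + 80.6²) = 95.1 Ω
I = V/|Z| = 841 mA
V_L = I·|Z_L| = 0.841 × 80.4 = 67.6 V

67.6 V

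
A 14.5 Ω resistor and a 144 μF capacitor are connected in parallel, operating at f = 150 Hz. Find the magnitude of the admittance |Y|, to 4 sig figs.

ω = 2πf = 942.5 rad/s
X_C = 1/(ωC) = 7.368 Ω
Parallel: admittances add. Y = 1/R + jωC
Y = (0.06897 + j0.1357) S
|Y| = 0.1522 S → |Z| = 1/|Y| = 6.569 Ω, ∠Z = −∠Y = -63.06°

152.2 mS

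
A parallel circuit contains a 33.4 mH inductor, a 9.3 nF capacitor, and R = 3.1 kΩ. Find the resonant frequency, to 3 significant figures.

9.03 kHz

ω₀ = 1/√(LC) = 1/√(0.0334 × 9.3e-09) = 56740 rad/s
f₀ = ω₀/(2π) = 9.03 kHz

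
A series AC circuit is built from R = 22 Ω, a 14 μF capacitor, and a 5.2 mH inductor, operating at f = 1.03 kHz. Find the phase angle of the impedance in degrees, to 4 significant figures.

45.79°

ω = 2πf = 6472 rad/s
X_L = ωL = 33.65 Ω
X_C = 1/(ωC) = 11.04 Ω
Net reactance X = X_L − X_C = 22.62 Ω
Z = 22.00 + j22.62 Ω
|Z| = √(22.00² + 22.62²) = 31.55 Ω
∠Z = arctan(22.62/22.00) = 45.79°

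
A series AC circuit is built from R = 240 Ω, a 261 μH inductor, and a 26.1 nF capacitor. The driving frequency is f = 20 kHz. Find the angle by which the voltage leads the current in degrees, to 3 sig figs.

-48.6°

ω = 2πf = 125700 rad/s
X_L = ωL = 32.8 Ω
X_C = 1/(ωC) = 305 Ω
Net reactance X = X_L − X_C = -272 Ω
Z = 240 − j272 Ω
|Z| = √(240² + 272²) = 363 Ω
∠Z = arctan(-272/240) = -48.6°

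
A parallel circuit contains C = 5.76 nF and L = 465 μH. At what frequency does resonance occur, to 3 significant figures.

ω₀ = 1/√(LC) = 1/√(0.000465 × 5.76e-09) = 611000 rad/s
f₀ = ω₀/(2π) = 97.2 kHz

97.2 kHz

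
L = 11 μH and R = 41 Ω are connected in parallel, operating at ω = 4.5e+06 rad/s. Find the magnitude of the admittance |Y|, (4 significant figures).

31.67 mS

X_L = ωL = 49.50 Ω
Parallel: admittances add. Y = 1/R + 1/(jωL)
Y = (0.02439 − j0.02020) S
|Y| = 0.03167 S → |Z| = 1/|Y| = 31.58 Ω, ∠Z = −∠Y = 39.63°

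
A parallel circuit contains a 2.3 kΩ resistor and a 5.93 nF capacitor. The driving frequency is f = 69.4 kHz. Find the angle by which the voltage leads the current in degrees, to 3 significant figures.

-80.5°

ω = 2πf = 436100 rad/s
X_C = 1/(ωC) = 387 Ω
Parallel: admittances add. Y = 1/R + jωC
Y = (0.000435 + j0.00259) S
|Y| = 0.00262 S → |Z| = 1/|Y| = 381 Ω, ∠Z = −∠Y = -80.5°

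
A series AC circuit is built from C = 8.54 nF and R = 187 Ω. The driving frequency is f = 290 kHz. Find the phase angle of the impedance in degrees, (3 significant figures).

-19.0°

ω = 2πf = 1.822e+06 rad/s
X_C = 1/(ωC) = 64.3 Ω
Z = 187 − j64.3 Ω
|Z| = √(187² + 64.3²) = 198 Ω
∠Z = arctan(-64.3/187) = -19.0°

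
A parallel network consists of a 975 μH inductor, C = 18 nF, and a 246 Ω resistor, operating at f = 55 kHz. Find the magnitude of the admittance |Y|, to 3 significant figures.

5.21 mS

ω = 2πf = 345600 rad/s
X_L = ωL = 337 Ω
X_C = 1/(ωC) = 161 Ω
Parallel: admittances add. Y = 1/R + 1/(jωL) + jωC
Y = (0.00407 + j0.00325) S
|Y| = 0.00521 S → |Z| = 1/|Y| = 192 Ω, ∠Z = −∠Y = -38.7°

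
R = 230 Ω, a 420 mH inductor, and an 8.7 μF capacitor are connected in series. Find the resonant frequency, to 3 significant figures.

ω₀ = 1/√(LC) = 1/√(0.42 × 8.7e-06) = 523.1 rad/s
f₀ = ω₀/(2π) = 83.3 Hz

83.3 Hz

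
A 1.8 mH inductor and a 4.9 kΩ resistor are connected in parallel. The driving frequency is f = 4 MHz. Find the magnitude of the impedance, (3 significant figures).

4870 Ω

ω = 2πf = 2.513e+07 rad/s
X_L = ωL = 45200 Ω
Parallel: admittances add. Y = 1/R + 1/(jωL)
Y = (0.000204 − j2.21e-05) S
|Y| = 0.000205 S → |Z| = 1/|Y| = 4870 Ω, ∠Z = −∠Y = 6.18°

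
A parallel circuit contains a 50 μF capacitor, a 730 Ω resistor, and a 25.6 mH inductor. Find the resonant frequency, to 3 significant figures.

141 Hz

ω₀ = 1/√(LC) = 1/√(0.0256 × 5e-05) = 883.9 rad/s
f₀ = ω₀/(2π) = 141 Hz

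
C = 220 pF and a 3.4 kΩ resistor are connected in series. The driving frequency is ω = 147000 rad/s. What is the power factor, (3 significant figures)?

0.109

X_C = 1/(ωC) = 30900 Ω
Z = 3400 − j30900 Ω
|Z| = √(3400² + 30900²) = 31100 Ω
∠Z = arctan(-30900/3400) = -83.7°
cos φ = cos(-83.7°) = 0.109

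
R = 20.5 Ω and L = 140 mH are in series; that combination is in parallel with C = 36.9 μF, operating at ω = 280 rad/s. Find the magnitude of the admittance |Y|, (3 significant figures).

X_L = ωL = 39.2 Ω
X_C = 1/(ωC) = 96.8 Ω
Branch 1 (R+jX_L): Z₁ = 20.5 + j39.2 Ω, |Z₁| = 44.2 Ω
Branch 2 (−jX_C): Z₂ = −j96.8 Ω
Parallel: Z = Z₁Z₂/(Z₁+Z₂), |Z| = 70.0 Ω, ∠Z = 42.8°
|Y| = 1/|Z| = 14.3 mS

14.3 mS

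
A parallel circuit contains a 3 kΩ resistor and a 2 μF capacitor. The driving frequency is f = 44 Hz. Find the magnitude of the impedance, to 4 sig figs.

1549 Ω

ω = 2πf = 276.5 rad/s
X_C = 1/(ωC) = 1809 Ω
Parallel: admittances add. Y = 1/R + jωC
Y = (0.0003333 + j0.0005529) S
|Y| = 0.0006456 S → |Z| = 1/|Y| = 1549 Ω, ∠Z = −∠Y = -58.92°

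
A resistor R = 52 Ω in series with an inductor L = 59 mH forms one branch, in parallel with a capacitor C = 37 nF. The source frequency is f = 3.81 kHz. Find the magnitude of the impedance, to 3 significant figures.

5540 Ω

ω = 2πf = 23940 rad/s
X_L = ωL = 1410 Ω
X_C = 1/(ωC) = 1130 Ω
Branch 1 (R+jX_L): Z₁ = 52.0 + j1410 Ω, |Z₁| = 1410 Ω
Branch 2 (−jX_C): Z₂ = −j1130 Ω
Parallel: Z = Z₁Z₂/(Z₁+Z₂), |Z| = 5540 Ω, ∠Z = -81.7°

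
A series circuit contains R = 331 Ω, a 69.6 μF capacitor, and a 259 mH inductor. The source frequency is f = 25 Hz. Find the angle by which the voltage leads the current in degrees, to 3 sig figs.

-8.72°

ω = 2πf = 157.1 rad/s
X_L = ωL = 40.7 Ω
X_C = 1/(ωC) = 91.5 Ω
Net reactance X = X_L − X_C = -50.8 Ω
Z = 331 − j50.8 Ω
|Z| = √(331² + 50.8²) = 335 Ω
∠Z = arctan(-50.8/331) = -8.72°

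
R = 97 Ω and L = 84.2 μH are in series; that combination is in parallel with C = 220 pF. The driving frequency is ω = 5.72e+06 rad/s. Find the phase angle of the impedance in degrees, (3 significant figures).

X_L = ωL = 482 Ω
X_C = 1/(ωC) = 795 Ω
Branch 1 (R+jX_L): Z₁ = 97.0 + j482 Ω, |Z₁| = 491 Ω
Branch 2 (−jX_C): Z₂ = −j795 Ω
Parallel: Z = Z₁Z₂/(Z₁+Z₂), |Z| = 1190 Ω, ∠Z = 61.4°

61.4°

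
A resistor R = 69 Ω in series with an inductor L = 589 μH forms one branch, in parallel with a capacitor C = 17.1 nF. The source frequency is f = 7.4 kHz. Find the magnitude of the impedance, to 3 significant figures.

ω = 2πf = 46500 rad/s
X_L = ωL = 27.4 Ω
X_C = 1/(ωC) = 1260 Ω
Branch 1 (R+jX_L): Z₁ = 69.0 + j27.4 Ω, |Z₁| = 74.2 Ω
Branch 2 (−jX_C): Z₂ = −j1260 Ω
Parallel: Z = Z₁Z₂/(Z₁+Z₂), |Z| = 75.8 Ω, ∠Z = 18.4°

75.8 Ω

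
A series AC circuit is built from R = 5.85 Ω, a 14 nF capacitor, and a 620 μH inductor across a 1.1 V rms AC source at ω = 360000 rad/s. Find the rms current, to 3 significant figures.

43.2 mA

X_L = ωL = 223 Ω
X_C = 1/(ωC) = 198 Ω
Net reactance X = X_L − X_C = 24.8 Ω
Z = 5.85 + j24.8 Ω
|Z| = √(5.85² + 24.8²) = 25.5 Ω
I = V/|Z| = 1.1/25.5 = 43.2 mA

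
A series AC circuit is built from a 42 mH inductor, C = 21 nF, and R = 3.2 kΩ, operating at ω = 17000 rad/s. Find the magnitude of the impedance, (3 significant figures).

3820 Ω

X_L = ωL = 714 Ω
X_C = 1/(ωC) = 2800 Ω
Net reactance X = X_L − X_C = -2090 Ω
Z = 3200 − j2090 Ω
|Z| = √(3200² + 2090²) = 3820 Ω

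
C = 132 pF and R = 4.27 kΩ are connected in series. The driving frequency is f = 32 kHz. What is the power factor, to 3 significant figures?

0.113

ω = 2πf = 201100 rad/s
X_C = 1/(ωC) = 37700 Ω
Z = 4270 − j37700 Ω
|Z| = √(4270² + 37700²) = 37900 Ω
∠Z = arctan(-37700/4270) = -83.5°
cos φ = cos(-83.5°) = 0.113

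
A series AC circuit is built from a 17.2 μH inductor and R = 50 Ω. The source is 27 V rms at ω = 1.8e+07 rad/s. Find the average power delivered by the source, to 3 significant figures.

X_L = ωL = 310 Ω
Z = 50.0 + j310 Ω
|Z| = √(50.0² + 310²) = 314 Ω
∠Z = arctan(310/50.0) = 80.8°
I = V/|Z| = 86.1 mA
P = VI cos φ = 27 × 0.0861 × cos(80.8°) = 371 mW

371 mW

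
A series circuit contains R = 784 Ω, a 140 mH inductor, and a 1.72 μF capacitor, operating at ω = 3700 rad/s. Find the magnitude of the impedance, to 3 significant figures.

X_L = ωL = 518 Ω
X_C = 1/(ωC) = 157 Ω
Net reactance X = X_L − X_C = 361 Ω
Z = 784 + j361 Ω
|Z| = √(784² + 361²) = 863 Ω

863 Ω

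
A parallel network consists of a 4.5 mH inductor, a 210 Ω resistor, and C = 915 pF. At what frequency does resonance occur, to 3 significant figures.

78.4 kHz

ω₀ = 1/√(LC) = 1/√(0.0045 × 9.15e-10) = 492800 rad/s
f₀ = ω₀/(2π) = 78.4 kHz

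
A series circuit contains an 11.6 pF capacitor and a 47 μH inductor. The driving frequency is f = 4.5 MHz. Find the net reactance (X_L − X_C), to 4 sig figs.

-1720 Ω

ω = 2πf = 2.827e+07 rad/s
X_L = ωL = 1329 Ω
X_C = 1/(ωC) = 3049 Ω
X = 1329 − 3049 = -1720 Ω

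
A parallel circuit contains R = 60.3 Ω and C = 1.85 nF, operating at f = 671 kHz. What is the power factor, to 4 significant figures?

ω = 2πf = 4.216e+06 rad/s
X_C = 1/(ωC) = 128.2 Ω
Parallel: admittances add. Y = 1/R + jωC
Y = (0.01658 + j0.007800) S
|Y| = 0.01833 S → |Z| = 1/|Y| = 54.57 Ω, ∠Z = −∠Y = -25.19°
cos φ = cos(-25.19°) = 0.9049

0.9049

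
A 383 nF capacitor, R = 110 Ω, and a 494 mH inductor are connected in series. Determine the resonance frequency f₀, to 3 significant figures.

366 Hz

ω₀ = 1/√(LC) = 1/√(0.494 × 3.83e-07) = 2299 rad/s
f₀ = ω₀/(2π) = 366 Hz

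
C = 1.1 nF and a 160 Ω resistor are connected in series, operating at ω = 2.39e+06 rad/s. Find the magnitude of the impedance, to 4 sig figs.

412.7 Ω

X_C = 1/(ωC) = 380.4 Ω
Z = 160.0 − j380.4 Ω
|Z| = √(160.0² + 380.4²) = 412.7 Ω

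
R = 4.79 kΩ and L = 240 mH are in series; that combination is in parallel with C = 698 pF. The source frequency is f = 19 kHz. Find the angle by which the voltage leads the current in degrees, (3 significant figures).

ω = 2πf = 119400 rad/s
X_L = ωL = 28700 Ω
X_C = 1/(ωC) = 12000 Ω
Branch 1 (R+jX_L): Z₁ = 4790 + j28700 Ω, |Z₁| = 29000 Ω
Branch 2 (−jX_C): Z₂ = −j12000 Ω
Parallel: Z = Z₁Z₂/(Z₁+Z₂), |Z| = 20100 Ω, ∠Z = -83.4°

-83.4°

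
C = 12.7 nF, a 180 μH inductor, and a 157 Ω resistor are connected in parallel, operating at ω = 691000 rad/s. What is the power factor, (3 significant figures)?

0.993

X_L = ωL = 124 Ω
X_C = 1/(ωC) = 114 Ω
Parallel: admittances add. Y = 1/R + 1/(jωL) + jωC
Y = (0.00637 + j0.000736) S
|Y| = 0.00641 S → |Z| = 1/|Y| = 156 Ω, ∠Z = −∠Y = -6.59°
cos φ = cos(-6.59°) = 0.993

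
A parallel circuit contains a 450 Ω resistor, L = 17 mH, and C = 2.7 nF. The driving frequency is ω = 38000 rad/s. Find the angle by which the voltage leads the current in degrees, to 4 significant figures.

33.04°

X_L = ωL = 646.0 Ω
X_C = 1/(ωC) = 9747 Ω
Parallel: admittances add. Y = 1/R + 1/(jωL) + jωC
Y = (0.002222 − j0.001445) S
|Y| = 0.002651 S → |Z| = 1/|Y| = 377.2 Ω, ∠Z = −∠Y = 33.04°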